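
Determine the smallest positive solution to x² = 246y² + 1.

We seek the smallest positive integers (x, y) with x² - 246y² = 1, i.e., x² = 246y² + 1.
Try successive y values:
y = 1: x² = 246·1² + 1 = 247, not a perfect square
y = 2: x² = 246·2² + 1 = 985, not a perfect square
y = 3: x² = 246·3² + 1 = 2215, not a perfect square
... continuing the search (or via continued fractions) ...
y = 5662: x² = 246·5662² + 1 = 7886328025, x = 88805 ✓

Verify: 88805² - 246·5662² = 7886328025 - 7886328024 = 1 ✓

x = 88805, y = 5662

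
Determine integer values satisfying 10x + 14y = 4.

Step 1: Check solvability.
gcd(10, 14) = 2
Since 2 divides 4, solutions exist.

Step 2: Apply extended Euclidean algorithm to find gcd.
We find integers such that 10*x0 + 14*y0 = 2

Step 3: Scale the particular solution.
Multiply by 4/2 = 2:
x = 6, y = -4

Step 4: Verify.
10*(6) + 14*(-4) = 4 = 4 ✓

x = 6, y = -4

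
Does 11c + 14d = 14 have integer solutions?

Step 1: Compute gcd(11, 14).
gcd(11, 14) = 1

Step 2: Check divisibility.
Does 1 divide 14? 14 = 1 x 14, so yes.

By the theorem on linear Diophantine equations, 11c + 14d = 14 has integer solutions if and only if gcd(11, 14) divides 14. Since 1 | 14, solutions exist.

Yes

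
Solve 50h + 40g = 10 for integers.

Step 1: Check solvability.
gcd(50, 40) = 10
Since 10 divides 10, solutions exist.

Step 2: Apply extended Euclidean algorithm to find gcd.
We find integers such that 50*x0 + 40*y0 = 10

Step 3: Scale the particular solution.
Multiply by 10/10 = 1:
h = 1, g = -1

Step 4: Verify.
50*(1) + 40*(-1) = 10 = 10 ✓

h = 1, g = -1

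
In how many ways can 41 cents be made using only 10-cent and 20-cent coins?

We need non-negative integers (x, y) with 10x + 20y = 41.
For each x from 0 to 4, check if (41 - 10x) is a non-negative multiple of 20.
Solutions (x, y): none
Count: 0

0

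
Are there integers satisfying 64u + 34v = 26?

Step 1: Compute gcd(64, 34).
gcd(64, 34) = 2

Step 2: Check divisibility.
Does 2 divide 26? 26 = 2 x 13, so yes.

By the theorem on linear Diophantine equations, 64u + 34v = 26 has integer solutions if and only if gcd(64, 34) divides 26. Since 2 | 26, solutions exist.

Yes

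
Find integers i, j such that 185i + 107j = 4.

Step 1: Check solvability.
gcd(185, 107) = 1
Since 1 divides 4, solutions exist.

Step 2: Apply extended Euclidean algorithm to find gcd.
We find integers such that 185*x0 + 107*y0 = 1

Step 3: Scale the particular solution.
Multiply by 4/1 = 4:
i = -192, j = 332

Step 4: Verify.
185*(-192) + 107*(332) = 4 = 4 ✓

i = -192, j = 332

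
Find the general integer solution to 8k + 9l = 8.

Step 1: Compute gcd(8, 9) = 1.
Since 1 divides 8, solutions exist.

Step 2: Find a particular solution using extended Euclidean algorithm.
We get k₀ = -8, l₀ = 8.
Check: 8*-8 + 9*8 = 8 = 8 ✓

Step 3: Write the general solution.
k = -8 + (9/1)t = -8 + 9t
l = 8 - (8/1)t = 8 - 8t
for any integer t.

k = -8 + 9t, l = 8 - 8t for integer t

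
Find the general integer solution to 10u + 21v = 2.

Step 1: Compute gcd(10, 21) = 1.
Since 1 divides 2, solutions exist.

Step 2: Find a particular solution using extended Euclidean algorithm.
We get u₀ = -4, v₀ = 2.
Check: 10*-4 + 21*2 = 2 = 2 ✓

Step 3: Write the general solution.
u = -4 + (21/1)t = -4 + 21t
v = 2 - (10/1)t = 2 - 10t
for any integer t.

u = -4 + 21t, v = 2 - 10t for integer t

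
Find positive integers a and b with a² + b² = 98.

We need to find integers a, b > 0 such that a² + b² = 98.
Trying a = 7: b² = 98 - 7² = 98 - 49 = 49
b = 7
Check: 7² + 7² = 49 + 49 = 98 ✓

98 = 7² + 7²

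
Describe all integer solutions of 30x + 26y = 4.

Step 1: Compute gcd(30, 26) = 2.
Since 2 divides 4, solutions exist.

Step 2: Find a particular solution using extended Euclidean algorithm.
We get x₀ = -12, y₀ = 14.
Check: 30*-12 + 26*14 = 4 = 4 ✓

Step 3: Write the general solution.
x = -12 + (26/2)t = -12 + 13t
y = 14 - (30/2)t = 14 - 15t
for any integer t.

x = -12 + 13t, y = 14 - 15t for integer t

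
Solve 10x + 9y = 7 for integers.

Step 1: Check solvability.
gcd(10, 9) = 1
Since 1 divides 7, solutions exist.

Step 2: Apply extended Euclidean algorithm to find gcd.
We find integers such that 10*x0 + 9*y0 = 1

Step 3: Scale the particular solution.
Multiply by 7/1 = 7:
x = 7, y = -7

Step 4: Verify.
10*(7) + 9*(-7) = 7 = 7 ✓

x = 7, y = -7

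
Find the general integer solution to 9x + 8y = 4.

Step 1: Compute gcd(9, 8) = 1.
Since 1 divides 4, solutions exist.

Step 2: Find a particular solution using extended Euclidean algorithm.
We get x₀ = 4, y₀ = -4.
Check: 9*4 + 8*-4 = 4 = 4 ✓

Step 3: Write the general solution.
x = 4 + (8/1)t = 4 + 8t
y = -4 - (9/1)t = -4 - 9t
for any integer t.

x = 4 + 8t, y = -4 - 9t for integer t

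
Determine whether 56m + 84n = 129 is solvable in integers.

Step 1: Compute gcd(56, 84).
gcd(56, 84) = 28

Step 2: Check divisibility.
Does 28 divide 129? 129 = 28 x 4 + 17, so no.

By the theorem on linear Diophantine equations, 56m + 84n = 129 has integer solutions if and only if gcd(56, 84) divides 129. Since 28 does not divide 129, no solutions exist.

No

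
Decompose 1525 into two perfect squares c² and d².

We need to find integers c, d > 0 such that c² + d² = 1525.
Trying c = 2: d² = 1525 - 2² = 1525 - 4 = 1521
d = 39
Check: 2² + 39² = 4 + 1521 = 1525 ✓

1525 = 2² + 39²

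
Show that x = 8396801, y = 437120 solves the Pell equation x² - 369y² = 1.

Compute x² = 8396801² = 70506267033601
Compute 369y² = 369·437120² = 369·191073894400 = 70506267033600
x² - 369y² = 70506267033601 - 70506267033600 = 1
Since this equals 1, (8396801, 437120) is a solution.

Yes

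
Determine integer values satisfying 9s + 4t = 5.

Step 1: Check solvability.
gcd(9, 4) = 1
Since 1 divides 5, solutions exist.

Step 2: Apply extended Euclidean algorithm to find gcd.
We find integers such that 9*x0 + 4*y0 = 1

Step 3: Scale the particular solution.
Multiply by 5/1 = 5:
s = 5, t = -10

Step 4: Verify.
9*(5) + 4*(-10) = 5 = 5 ✓

s = 5, t = -10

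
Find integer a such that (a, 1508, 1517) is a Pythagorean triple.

a² = c² - b² = 1517² - 1508² = 2301289 - 2274064 = 27225
a = sqrt(27225) = 165

165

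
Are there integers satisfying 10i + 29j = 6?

Step 1: Compute gcd(10, 29).
gcd(10, 29) = 1

Step 2: Check divisibility.
Does 1 divide 6? 6 = 1 x 6, so yes.

By the theorem on linear Diophantine equations, 10i + 29j = 6 has integer solutions if and only if gcd(10, 29) divides 6. Since 1 | 6, solutions exist.

Yes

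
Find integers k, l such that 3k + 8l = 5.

Step 1: Check solvability.
gcd(3, 8) = 1
Since 1 divides 5, solutions exist.

Step 2: Apply extended Euclidean algorithm to find gcd.
We find integers such that 3*x0 + 8*y0 = 1

Step 3: Scale the particular solution.
Multiply by 5/1 = 5:
k = 15, l = -5

Step 4: Verify.
3*(15) + 8*(-5) = 5 = 5 ✓

k = 15, l = -5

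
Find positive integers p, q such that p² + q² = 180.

Search for p with 180 - p² a perfect square.
p = 6: 180 - 6² = 180 - 36 = 144 = 12² ✓
So p = 6, q = 12.

p = 6, q = 12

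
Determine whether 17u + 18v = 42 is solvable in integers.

Step 1: Compute gcd(17, 18).
gcd(17, 18) = 1

Step 2: Check divisibility.
Does 1 divide 42? 42 = 1 x 42, so yes.

By the theorem on linear Diophantine equations, 17u + 18v = 42 has integer solutions if and only if gcd(17, 18) divides 42. Since 1 | 42, solutions exist.

Yes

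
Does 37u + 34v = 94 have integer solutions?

Step 1: Compute gcd(37, 34).
gcd(37, 34) = 1

Step 2: Check divisibility.
Does 1 divide 94? 94 = 1 x 94, so yes.

By the theorem on linear Diophantine equations, 37u + 34v = 94 has integer solutions if and only if gcd(37, 34) divides 94. Since 1 | 94, solutions exist.

Yes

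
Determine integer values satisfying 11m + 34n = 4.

Step 1: Check solvability.
gcd(11, 34) = 1
Since 1 divides 4, solutions exist.

Step 2: Apply extended Euclidean algorithm to find gcd.
We find integers such that 11*x0 + 34*y0 = 1

Step 3: Scale the particular solution.
Multiply by 4/1 = 4:
m = -12, n = 4

Step 4: Verify.
11*(-12) + 34*(4) = 4 = 4 ✓

m = -12, n = 4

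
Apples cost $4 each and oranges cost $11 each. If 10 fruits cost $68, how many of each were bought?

Let a = apples, o = oranges.
a + o = 10
4a + 11o = 68
Substitute o = 10 - a:
4a + 11(10 - a) = 68
(4 - 11)a = 68 - 110
-7a = -42
a = 6, o = 10 - 6 = 4

Apples: 6, Oranges: 4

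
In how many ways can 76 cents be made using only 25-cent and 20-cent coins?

We need non-negative integers (x, y) with 25x + 20y = 76.
For each x from 0 to 3, check if (76 - 25x) is a non-negative multiple of 20.
Solutions (x, y): none
Count: 0

0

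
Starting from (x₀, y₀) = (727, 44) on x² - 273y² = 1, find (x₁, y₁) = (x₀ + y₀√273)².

Solutions to x² - Dy² = 1 are generated by powers of (x₀ + y₀√D).
The next solution satisfies x₁ + y₁√273 = (x₀ + y₀√273)², giving:
x₁ = x₀² + 273y₀² = 727² + 273·44² = 528529 + 528528 = 1057057
y₁ = 2x₀y₀ = 2·727·44 = 63976

Verify: 1057057² - 273·63976² = 1117369501249 - 1117369501248 = 1 ✓

x = 1057057, y = 63976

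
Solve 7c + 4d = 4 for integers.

Step 1: Check solvability.
gcd(7, 4) = 1
Since 1 divides 4, solutions exist.

Step 2: Apply extended Euclidean algorithm to find gcd.
We find integers such that 7*x0 + 4*y0 = 1

Step 3: Scale the particular solution.
Multiply by 4/1 = 4:
c = -4, d = 8

Step 4: Verify.
7*(-4) + 4*(8) = 4 = 4 ✓

c = -4, d = 8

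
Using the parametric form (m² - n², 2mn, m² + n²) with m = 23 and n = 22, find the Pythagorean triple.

a = m² - n² = 529 - 484 = 45
b = 2mn = 2·23·22 = 1012
c = m² + n² = 529 + 484 = 1013
Verify: 45² + 1012² = 2025 + 1024144 = 1026169 = 1013² ✓

(45, 1012, 1013)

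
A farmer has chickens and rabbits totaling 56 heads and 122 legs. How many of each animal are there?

Let c = chickens, r = rabbits.
Heads: c + r = 56
Legs: 2c + 4r = 122
From the first equation, c = 56 - r. Substitute:
2(56 - r) + 4r = 122
112 + 2r = 122
r = (122 - 112)/2 = 5
c = 56 - 5 = 51

Chickens: 51, Rabbits: 5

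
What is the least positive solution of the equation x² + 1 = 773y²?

We need x² = 773y² - 1. Try successive y:
y = 1: x² = 773·1² - 1 = 772, not a perfect square
y = 2: x² = 773·2² - 1 = 3091, not a perfect square
y = 3: x² = 773·3² - 1 = 6956, not a perfect square
...
y = 48305: x² = 773·48305² - 1 = 1803697348324 = 1343018² ✓
Check: 1343018² - 773·48305² = 1803697348324 - 1803697348325 = -1 ✓

x = 1343018, y = 48305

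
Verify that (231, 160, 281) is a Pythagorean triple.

Compute a² + b² = 231² + 160² = 53361 + 25600 = 78961
Compute c² = 281² = 78961
Since 78961 = 78961, confirmed.

Yes, it is a Pythagorean triple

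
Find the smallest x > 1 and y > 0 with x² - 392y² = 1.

We seek the smallest positive integers (x, y) with x² - 392y² = 1, i.e., x² = 392y² + 1.
Try successive y values:
y = 1: x² = 392·1² + 1 = 393, not a perfect square
y = 2: x² = 392·2² + 1 = 1569, not a perfect square
y = 3: x² = 392·3² + 1 = 3529, not a perfect square
... continuing the search (or via continued fractions) ...
y = 5: x² = 392·5² + 1 = 9801, x = 99 ✓

Verify: 99² - 392·5² = 9801 - 9800 = 1 ✓

x = 99, y = 5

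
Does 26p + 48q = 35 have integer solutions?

Step 1: Compute gcd(26, 48).
gcd(26, 48) = 2

Step 2: Check divisibility.
Does 2 divide 35? 35 = 2 x 17 + 1, so no.

By the theorem on linear Diophantine equations, 26p + 48q = 35 has integer solutions if and only if gcd(26, 48) divides 35. Since 2 does not divide 35, no solutions exist.

No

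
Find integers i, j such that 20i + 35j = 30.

Step 1: Check solvability.
gcd(20, 35) = 5
Since 5 divides 30, solutions exist.

Step 2: Apply extended Euclidean algorithm to find gcd.
We find integers such that 20*x0 + 35*y0 = 5

Step 3: Scale the particular solution.
Multiply by 30/5 = 6:
i = 12, j = -6

Step 4: Verify.
20*(12) + 35*(-6) = 30 = 30 ✓

i = 12, j = -6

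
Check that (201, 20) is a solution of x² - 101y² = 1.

Compute x² = 201² = 40401
Compute 101y² = 101·20² = 101·400 = 40400
x² - 101y² = 40401 - 40400 = 1
Since this equals 1, (201, 20) is a solution.

Yes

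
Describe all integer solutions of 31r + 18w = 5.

Step 1: Compute gcd(31, 18) = 1.
Since 1 divides 5, solutions exist.

Step 2: Find a particular solution using extended Euclidean algorithm.
We get r₀ = 35, w₀ = -60.
Check: 31*35 + 18*-60 = 5 = 5 ✓

Step 3: Write the general solution.
r = 35 + (18/1)t = 35 + 18t
w = -60 - (31/1)t = -60 - 31t
for any integer t.

r = 35 + 18t, w = -60 - 31t for integer t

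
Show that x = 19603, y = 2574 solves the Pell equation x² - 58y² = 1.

Compute x² = 19603² = 384277609
Compute 58y² = 58·2574² = 58·6625476 = 384277608
x² - 58y² = 384277609 - 384277608 = 1
Since this equals 1, (19603, 2574) is a solution.

Yes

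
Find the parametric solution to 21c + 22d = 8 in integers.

Step 1: Compute gcd(21, 22) = 1.
Since 1 divides 8, solutions exist.

Step 2: Find a particular solution using extended Euclidean algorithm.
We get c₀ = -8, d₀ = 8.
Check: 21*-8 + 22*8 = 8 = 8 ✓

Step 3: Write the general solution.
c = -8 + (22/1)t = -8 + 22t
d = 8 - (21/1)t = 8 - 21t
for any integer t.

c = -8 + 22t, d = 8 - 21t for integer t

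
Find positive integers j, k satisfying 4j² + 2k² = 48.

Try small values of j and check whether (48 - 4j²)/2 is a perfect square.
j = 2: 4·2² = 16, so 2k² = 48 - 16 = 32, giving k² = 16, k = 4.
Check: 4·2² + 2·4² = 16 + 32 = 48 ✓

j = 2, k = 4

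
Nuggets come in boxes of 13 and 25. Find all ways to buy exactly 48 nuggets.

We need non-negative integers (x, y) with 13x + 25y = 48.
For each x in 0..3, check if 48 - 13x is a non-negative multiple of 25.
No x yields an integer y ≥ 0.

No solution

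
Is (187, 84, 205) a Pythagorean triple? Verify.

Compute a² + b² = 187² + 84² = 34969 + 7056 = 42025
Compute c² = 205² = 42025
Since 42025 = 42025, confirmed.

Yes, it is a Pythagorean triple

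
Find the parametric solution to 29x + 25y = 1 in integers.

Step 1: Compute gcd(29, 25) = 1.
Since 1 divides 1, solutions exist.

Step 2: Find a particular solution using extended Euclidean algorithm.
We get x₀ = -6, y₀ = 7.
Check: 29*-6 + 25*7 = 1 = 1 ✓

Step 3: Write the general solution.
x = -6 + (25/1)t = -6 + 25t
y = 7 - (29/1)t = 7 - 29t
for any integer t.

x = -6 + 25t, y = 7 - 29t for integer t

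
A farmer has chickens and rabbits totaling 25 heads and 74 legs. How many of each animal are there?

Let c = chickens, r = rabbits.
Heads: c + r = 25
Legs: 2c + 4r = 74
From the first equation, c = 25 - r. Substitute:
2(25 - r) + 4r = 74
50 + 2r = 74
r = (74 - 50)/2 = 12
c = 25 - 12 = 13

Chickens: 13, Rabbits: 12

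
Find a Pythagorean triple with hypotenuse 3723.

We need a² + b² = 3723² = 13860729.
Trying: 1323² + 3480² = 1750329 + 12110400 = 13860729 ✓

(1323, 3480, 3723)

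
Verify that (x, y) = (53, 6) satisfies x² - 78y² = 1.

Compute x² = 53² = 2809
Compute 78y² = 78·6² = 78·36 = 2808
x² - 78y² = 2809 - 2808 = 1
Since this equals 1, (53, 6) is a solution.

Yes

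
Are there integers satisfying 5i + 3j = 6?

Step 1: Compute gcd(5, 3).
gcd(5, 3) = 1

Step 2: Check divisibility.
Does 1 divide 6? 6 = 1 x 6, so yes.

By the theorem on linear Diophantine equations, 5i + 3j = 6 has integer solutions if and only if gcd(5, 3) divides 6. Since 1 | 6, solutions exist.

Yes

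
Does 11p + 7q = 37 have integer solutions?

Step 1: Compute gcd(11, 7).
gcd(11, 7) = 1

Step 2: Check divisibility.
Does 1 divide 37? 37 = 1 x 37, so yes.

By the theorem on linear Diophantine equations, 11p + 7q = 37 has integer solutions if and only if gcd(11, 7) divides 37. Since 1 | 37, solutions exist.

Yes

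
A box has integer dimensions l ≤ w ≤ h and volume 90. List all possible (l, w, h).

Iterate l from 1 to ⌊90^(1/3)⌋. For each l dividing 90, iterate w ≥ l with w dividing 90/l, and set h = 90/(l·w).
Triples found (10): (1×1×90), (1×2×45), (1×3×30), (1×5×18), (1×6×15), (1×9×10), (2×3×15), (2×5×9), (3×3×10), (3×5×6)

(1×1×90), (1×2×45), (1×3×30), (1×5×18), (1×6×15), (1×9×10), (2×3×15), (2×5×9), (3×3×10), (3×5×6)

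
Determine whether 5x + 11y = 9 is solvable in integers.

Step 1: Compute gcd(5, 11).
gcd(5, 11) = 1

Step 2: Check divisibility.
Does 1 divide 9? 9 = 1 x 9, so yes.

By the theorem on linear Diophantine equations, 5x + 11y = 9 has integer solutions if and only if gcd(5, 11) divides 9. Since 1 | 9, solutions exist.

Yes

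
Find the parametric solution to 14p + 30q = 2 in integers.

Step 1: Compute gcd(14, 30) = 2.
Since 2 divides 2, solutions exist.

Step 2: Find a particular solution using extended Euclidean algorithm.
We get p₀ = -2, q₀ = 1.
Check: 14*-2 + 30*1 = 2 = 2 ✓

Step 3: Write the general solution.
p = -2 + (30/2)t = -2 + 15t
q = 1 - (14/2)t = 1 - 7t
for any integer t.

p = -2 + 15t, q = 1 - 7t for integer t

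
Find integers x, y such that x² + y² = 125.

We need to find integers x, y > 0 such that x² + y² = 125.
Trying x = 2: y² = 125 - 2² = 125 - 4 = 121
y = 11
Check: 2² + 11² = 4 + 121 = 125 ✓

125 = 2² + 11²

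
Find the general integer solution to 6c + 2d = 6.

Step 1: Compute gcd(6, 2) = 2.
Since 2 divides 6, solutions exist.

Step 2: Find a particular solution using extended Euclidean algorithm.
We get c₀ = 0, d₀ = 3.
Check: 6*0 + 2*3 = 6 = 6 ✓

Step 3: Write the general solution.
c = 0 + (2/2)t = 0 + 1t
d = 3 - (6/2)t = 3 - 3t
for any integer t.

c = 0 + 1t, d = 3 - 3t for integer t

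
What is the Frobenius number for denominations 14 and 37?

For two coprime denominations a and b, the Frobenius number (largest value not representable as a non-negative combination) is ab - a - b.
Here gcd(14, 37) = 1, so they are coprime.
F(14, 37) = 14·37 - 14 - 37 = 518 - 51 = 467

467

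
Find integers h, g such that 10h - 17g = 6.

Step 1: Check solvability.
gcd(10, 17) = 1
Since 1 divides 6, solutions exist.

Step 2: Apply extended Euclidean algorithm to find gcd.
We find integers such that 10*x0 + 17*y0 = 1

Step 3: Scale the particular solution.
Multiply by 6/1 = 6:
h = -30, g = -18

Step 4: Verify.
10*(-30) - 17*(-18) = 6 = 6 ✓

h = -30, g = -18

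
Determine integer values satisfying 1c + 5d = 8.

Step 1: Check solvability.
gcd(1, 5) = 1
Since 1 divides 8, solutions exist.

Step 2: Apply extended Euclidean algorithm to find gcd.
We find integers such that 1*x0 + 5*y0 = 1

Step 3: Scale the particular solution.
Multiply by 8/1 = 8:
c = 8, d = 0

Step 4: Verify.
1*(8) + 5*(0) = 8 = 8 ✓

c = 8, d = 0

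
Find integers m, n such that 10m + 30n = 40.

Step 1: Check solvability.
gcd(10, 30) = 10
Since 10 divides 40, solutions exist.

Step 2: Apply extended Euclidean algorithm to find gcd.
We find integers such that 10*x0 + 30*y0 = 10

Step 3: Scale the particular solution.
Multiply by 40/10 = 4:
m = 4, n = 0

Step 4: Verify.
10*(4) + 30*(0) = 40 = 40 ✓

m = 4, n = 0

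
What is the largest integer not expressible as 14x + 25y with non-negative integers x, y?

For two coprime denominations a and b, the Frobenius number (largest value not representable as a non-negative combination) is ab - a - b.
Here gcd(14, 25) = 1, so they are coprime.
F(14, 25) = 14·25 - 14 - 25 = 350 - 39 = 311

311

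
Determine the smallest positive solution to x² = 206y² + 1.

We seek the smallest positive integers (x, y) with x² - 206y² = 1, i.e., x² = 206y² + 1.
Try successive y values:
y = 1: x² = 206·1² + 1 = 207, not a perfect square
y = 2: x² = 206·2² + 1 = 825, not a perfect square
y = 3: x² = 206·3² + 1 = 1855, not a perfect square
... continuing the search (or via continued fractions) ...
y = 4148: x² = 206·4148² + 1 = 3544416225, x = 59535 ✓

Verify: 59535² - 206·4148² = 3544416225 - 3544416224 = 1 ✓

x = 59535, y = 4148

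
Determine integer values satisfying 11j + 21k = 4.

Step 1: Check solvability.
gcd(11, 21) = 1
Since 1 divides 4, solutions exist.

Step 2: Apply extended Euclidean algorithm to find gcd.
We find integers such that 11*x0 + 21*y0 = 1

Step 3: Scale the particular solution.
Multiply by 4/1 = 4:
j = 8, k = -4

Step 4: Verify.
11*(8) + 21*(-4) = 4 = 4 ✓

j = 8, k = -4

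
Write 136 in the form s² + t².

We need to find integers s, t > 0 such that s² + t² = 136.
Trying s = 6: t² = 136 - 6² = 136 - 36 = 100
t = 10
Check: 6² + 10² = 36 + 100 = 136 ✓

136 = 6² + 10²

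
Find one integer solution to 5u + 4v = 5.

Step 1: Check solvability.
gcd(5, 4) = 1
Since 1 divides 5, solutions exist.

Step 2: Apply extended Euclidean algorithm to find gcd.
We find integers such that 5*x0 + 4*y0 = 1

Step 3: Scale the particular solution.
Multiply by 5/1 = 5:
u = 5, v = -5

Step 4: Verify.
5*(5) + 4*(-5) = 5 = 5 ✓

u = 5, v = -5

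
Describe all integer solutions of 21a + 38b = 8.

Step 1: Compute gcd(21, 38) = 1.
Since 1 divides 8, solutions exist.

Step 2: Find a particular solution using extended Euclidean algorithm.
We get a₀ = -72, b₀ = 40.
Check: 21*-72 + 38*40 = 8 = 8 ✓

Step 3: Write the general solution.
a = -72 + (38/1)t = -72 + 38t
b = 40 - (21/1)t = 40 - 21t
for any integer t.

a = -72 + 38t, b = 40 - 21t for integer t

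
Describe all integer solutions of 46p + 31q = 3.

Step 1: Compute gcd(46, 31) = 1.
Since 1 divides 3, solutions exist.

Step 2: Find a particular solution using extended Euclidean algorithm.
We get p₀ = -6, q₀ = 9.
Check: 46*-6 + 31*9 = 3 = 3 ✓

Step 3: Write the general solution.
p = -6 + (31/1)t = -6 + 31t
q = 9 - (46/1)t = 9 - 46t
for any integer t.

p = -6 + 31t, q = 9 - 46t for integer t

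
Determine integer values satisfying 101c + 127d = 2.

Step 1: Check solvability.
gcd(101, 127) = 1
Since 1 divides 2, solutions exist.

Step 2: Apply extended Euclidean algorithm to find gcd.
We find integers such that 101*x0 + 127*y0 = 1

Step 3: Scale the particular solution.
Multiply by 2/1 = 2:
c = -88, d = 70

Step 4: Verify.
101*(-88) + 127*(70) = 2 = 2 ✓

c = -88, d = 70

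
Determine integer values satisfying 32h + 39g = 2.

Step 1: Check solvability.
gcd(32, 39) = 1
Since 1 divides 2, solutions exist.

Step 2: Apply extended Euclidean algorithm to find gcd.
We find integers such that 32*x0 + 39*y0 = 1

Step 3: Scale the particular solution.
Multiply by 2/1 = 2:
h = 22, g = -18

Step 4: Verify.
32*(22) + 39*(-18) = 2 = 2 ✓

h = 22, g = -18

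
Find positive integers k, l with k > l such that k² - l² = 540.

Factor: k² - l² = (k+l)(k-l) = 540.
We need two factors of 540 with the same parity.
Use k+l = 270 and k-l = 2 (product 270·2 = 540).
Adding: 2k = 272, so k = 136.
Subtracting: 2l = 268, so l = 134.
Check: 136² - 134² = 18496 - 17956 = 540 ✓

k = 136, l = 134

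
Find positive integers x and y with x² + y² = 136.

We need to find integers x, y > 0 such that x² + y² = 136.
Trying x = 6: y² = 136 - 6² = 136 - 36 = 100
y = 10
Check: 6² + 10² = 36 + 100 = 136 ✓

136 = 6² + 10²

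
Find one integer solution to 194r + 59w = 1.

Step 1: Check solvability.
gcd(194, 59) = 1
Since 1 divides 1, solutions exist.

Step 2: Apply extended Euclidean algorithm to find gcd.
We find integers such that 194*x0 + 59*y0 = 1

Step 3: Scale the particular solution.
Multiply by 1/1 = 1:
r = 7, w = -23

Step 4: Verify.
194*(7) + 59*(-23) = 1 = 1 ✓

r = 7, w = -23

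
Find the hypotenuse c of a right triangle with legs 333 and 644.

c² = a² + b² = 333² + 644² = 110889 + 414736 = 525625
c = sqrt(525625) = 725

725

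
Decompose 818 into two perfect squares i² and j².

We need to find integers i, j > 0 such that i² + j² = 818.
Trying i = 17: j² = 818 - 17² = 818 - 289 = 529
j = 23
Check: 17² + 23² = 289 + 529 = 818 ✓

818 = 17² + 23²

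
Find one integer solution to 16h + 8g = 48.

Step 1: Check solvability.
gcd(16, 8) = 8
Since 8 divides 48, solutions exist.

Step 2: Apply extended Euclidean algorithm to find gcd.
We find integers such that 16*x0 + 8*y0 = 8

Step 3: Scale the particular solution.
Multiply by 48/8 = 6:
h = 0, g = 6

Step 4: Verify.
16*(0) + 8*(6) = 48 = 48 ✓

h = 0, g = 6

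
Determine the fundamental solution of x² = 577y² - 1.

We need x² = 577y² - 1. Try successive y:
y = 1: x² = 577·1² - 1 = 576 = 24² ✓
Check: 24² - 577·1² = 576 - 577 = -1 ✓

x = 24, y = 1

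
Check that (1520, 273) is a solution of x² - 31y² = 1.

Compute x² = 1520² = 2310400
Compute 31y² = 31·273² = 31·74529 = 2310399
x² - 31y² = 2310400 - 2310399 = 1
Since this equals 1, (1520, 273) is a solution.

Yes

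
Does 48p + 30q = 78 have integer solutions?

Step 1: Compute gcd(48, 30).
gcd(48, 30) = 6

Step 2: Check divisibility.
Does 6 divide 78? 78 = 6 x 13, so yes.

By the theorem on linear Diophantine equations, 48p + 30q = 78 has integer solutions if and only if gcd(48, 30) divides 78. Since 6 | 78, solutions exist.

Yes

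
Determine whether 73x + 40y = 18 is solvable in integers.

Step 1: Compute gcd(73, 40).
gcd(73, 40) = 1

Step 2: Check divisibility.
Does 1 divide 18? 18 = 1 x 18, so yes.

By the theorem on linear Diophantine equations, 73x + 40y = 18 has integer solutions if and only if gcd(73, 40) divides 18. Since 1 | 18, solutions exist.

Yes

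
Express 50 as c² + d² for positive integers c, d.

We need to find integers c, d > 0 such that c² + d² = 50.
Trying c = 1: d² = 50 - 1² = 50 - 1 = 49
d = 7
Check: 1² + 7² = 1 + 49 = 50 ✓

50 = 1² + 7²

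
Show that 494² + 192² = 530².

Compute a² + b²:
494² + 192² = 244036 + 36864 = 280900
Compute c²:
530² = 280900
Since 280900 = 280900, it is a Pythagorean triple.

Yes, it is a Pythagorean triple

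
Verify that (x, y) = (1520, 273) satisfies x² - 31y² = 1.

Compute x² = 1520² = 2310400
Compute 31y² = 31·273² = 31·74529 = 2310399
x² - 31y² = 2310400 - 2310399 = 1
Since this equals 1, (1520, 273) is a solution.

Yes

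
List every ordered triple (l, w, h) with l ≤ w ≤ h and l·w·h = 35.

Iterate l from 1 to ⌊35^(1/3)⌋. For each l dividing 35, iterate w ≥ l with w dividing 35/l, and set h = 35/(l·w).
Triples found (2): (1×1×35), (1×5×7)

(1×1×35), (1×5×7)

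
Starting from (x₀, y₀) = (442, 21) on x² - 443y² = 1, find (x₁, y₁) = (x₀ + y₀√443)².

Solutions to x² - Dy² = 1 are generated by powers of (x₀ + y₀√D).
The next solution satisfies x₁ + y₁√443 = (x₀ + y₀√443)², giving:
x₁ = x₀² + 443y₀² = 442² + 443·21² = 195364 + 195363 = 390727
y₁ = 2x₀y₀ = 2·442·21 = 18564

Verify: 390727² - 443·18564² = 152667588529 - 152667588528 = 1 ✓

x = 390727, y = 18564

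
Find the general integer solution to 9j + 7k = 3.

Step 1: Compute gcd(9, 7) = 1.
Since 1 divides 3, solutions exist.

Step 2: Find a particular solution using extended Euclidean algorithm.
We get j₀ = -9, k₀ = 12.
Check: 9*-9 + 7*12 = 3 = 3 ✓

Step 3: Write the general solution.
j = -9 + (7/1)t = -9 + 7t
k = 12 - (9/1)t = 12 - 9t
for any integer t.

j = -9 + 7t, k = 12 - 9t for integer t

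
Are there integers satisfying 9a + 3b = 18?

Step 1: Compute gcd(9, 3).
gcd(9, 3) = 3

Step 2: Check divisibility.
Does 3 divide 18? 18 = 3 x 6, so yes.

By the theorem on linear Diophantine equations, 9a + 3b = 18 has integer solutions if and only if gcd(9, 3) divides 18. Since 3 | 18, solutions exist.

Yes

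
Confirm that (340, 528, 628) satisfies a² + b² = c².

Compute a² + b² = 340² + 528² = 115600 + 278784 = 394384
Compute c² = 628² = 394384
Since 394384 = 394384, confirmed.

Yes, it is a Pythagorean triple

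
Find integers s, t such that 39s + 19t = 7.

Step 1: Check solvability.
gcd(39, 19) = 1
Since 1 divides 7, solutions exist.

Step 2: Apply extended Euclidean algorithm to find gcd.
We find integers such that 39*x0 + 19*y0 = 1

Step 3: Scale the particular solution.
Multiply by 7/1 = 7:
s = 7, t = -14

Step 4: Verify.
39*(7) + 19*(-14) = 7 = 7 ✓

s = 7, t = -14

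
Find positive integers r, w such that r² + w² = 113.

Search for r with 113 - r² a perfect square.
r = 7: 113 - 7² = 113 - 49 = 64 = 8² ✓
So r = 7, w = 8.

r = 7, w = 8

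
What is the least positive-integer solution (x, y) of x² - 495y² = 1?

We seek the smallest positive integers (x, y) with x² - 495y² = 1, i.e., x² = 495y² + 1.
Try successive y values:
y = 1: x² = 495·1² + 1 = 496, not a perfect square
y = 2: x² = 495·2² + 1 = 1981, not a perfect square
y = 3: x² = 495·3² + 1 = 4456, not a perfect square
... continuing the search (or via continued fractions) ...
y = 4: x² = 495·4² + 1 = 7921, x = 89 ✓

Verify: 89² - 495·4² = 7921 - 7920 = 1 ✓

x = 89, y = 4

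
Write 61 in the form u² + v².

We need to find integers u, v > 0 such that u² + v² = 61.
Trying u = 5: v² = 61 - 5² = 61 - 25 = 36
v = 6
Check: 5² + 6² = 25 + 36 = 61 ✓

61 = 5² + 6²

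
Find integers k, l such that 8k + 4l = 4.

Step 1: Check solvability.
gcd(8, 4) = 4
Since 4 divides 4, solutions exist.

Step 2: Apply extended Euclidean algorithm to find gcd.
We find integers such that 8*x0 + 4*y0 = 4

Step 3: Scale the particular solution.
Multiply by 4/4 = 1:
k = 0, l = 1

Step 4: Verify.
8*(0) + 4*(1) = 4 = 4 ✓

k = 0, l = 1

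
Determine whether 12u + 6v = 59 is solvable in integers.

Step 1: Compute gcd(12, 6).
gcd(12, 6) = 6

Step 2: Check divisibility.
Does 6 divide 59? 59 = 6 x 9 + 5, so no.

By the theorem on linear Diophantine equations, 12u + 6v = 59 has integer solutions if and only if gcd(12, 6) divides 59. Since 6 does not divide 59, no solutions exist.

No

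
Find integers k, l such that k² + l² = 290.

We need to find integers k, l > 0 such that k² + l² = 290.
Trying k = 1: l² = 290 - 1² = 290 - 1 = 289
l = 17
Check: 1² + 17² = 1 + 289 = 290 ✓

290 = 1² + 17²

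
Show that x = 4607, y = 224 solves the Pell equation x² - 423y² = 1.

Compute x² = 4607² = 21224449
Compute 423y² = 423·224² = 423·50176 = 21224448
x² - 423y² = 21224449 - 21224448 = 1
Since this equals 1, (4607, 224) is a solution.

Yes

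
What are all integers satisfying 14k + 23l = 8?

Step 1: Compute gcd(14, 23) = 1.
Since 1 divides 8, solutions exist.

Step 2: Find a particular solution using extended Euclidean algorithm.
We get k₀ = 40, l₀ = -24.
Check: 14*40 + 23*-24 = 8 = 8 ✓

Step 3: Write the general solution.
k = 40 + (23/1)t = 40 + 23t
l = -24 - (14/1)t = -24 - 14t
for any integer t.

k = 40 + 23t, l = -24 - 14t for integer t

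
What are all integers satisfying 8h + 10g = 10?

Step 1: Compute gcd(8, 10) = 2.
Since 2 divides 10, solutions exist.

Step 2: Find a particular solution using extended Euclidean algorithm.
We get h₀ = -5, g₀ = 5.
Check: 8*-5 + 10*5 = 10 = 10 ✓

Step 3: Write the general solution.
h = -5 + (10/2)t = -5 + 5t
g = 5 - (8/2)t = 5 - 4t
for any integer t.

h = -5 + 5t, g = 5 - 4t for integer t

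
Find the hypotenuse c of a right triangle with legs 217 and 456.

c² = a² + b² = 217² + 456² = 47089 + 207936 = 255025
c = sqrt(255025) = 505

505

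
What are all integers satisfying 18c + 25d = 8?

Step 1: Compute gcd(18, 25) = 1.
Since 1 divides 8, solutions exist.

Step 2: Find a particular solution using extended Euclidean algorithm.
We get c₀ = 56, d₀ = -40.
Check: 18*56 + 25*-40 = 8 = 8 ✓

Step 3: Write the general solution.
c = 56 + (25/1)t = 56 + 25t
d = -40 - (18/1)t = -40 - 18t
for any integer t.

c = 56 + 25t, d = -40 - 18t for integer t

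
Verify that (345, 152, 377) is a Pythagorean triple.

Compute a² + b² = 345² + 152² = 119025 + 23104 = 142129
Compute c² = 377² = 142129
Since 142129 = 142129, confirmed.

Yes, it is a Pythagorean triple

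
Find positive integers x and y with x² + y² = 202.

We need to find integers x, y > 0 such that x² + y² = 202.
Trying x = 9: y² = 202 - 9² = 202 - 81 = 121
y = 11
Check: 9² + 11² = 81 + 121 = 202 ✓

202 = 9² + 11²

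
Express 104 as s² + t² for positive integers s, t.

We need to find integers s, t > 0 such that s² + t² = 104.
Trying s = 2: t² = 104 - 2² = 104 - 4 = 100
t = 10
Check: 2² + 10² = 4 + 100 = 104 ✓

104 = 2² + 10²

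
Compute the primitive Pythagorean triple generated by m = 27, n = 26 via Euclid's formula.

a = m² - n² = 729 - 676 = 53
b = 2mn = 2·27·26 = 1404
c = m² + n² = 729 + 676 = 1405
Verify: 53² + 1404² = 2809 + 1971216 = 1974025 = 1405² ✓

(53, 1404, 1405)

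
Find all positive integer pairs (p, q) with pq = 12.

The positive divisors of 12 are: 1, 2, 3, 4, 6, 12.
Each divisor d gives the pair (d, 12/d):
(1, 12), (2, 6), (3, 4), (4, 3), (6, 2), (12, 1)

(1, 12), (2, 6), (3, 4), (4, 3), (6, 2), (12, 1)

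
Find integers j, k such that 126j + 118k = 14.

Step 1: Check solvability.
gcd(126, 118) = 2
Since 2 divides 14, solutions exist.

Step 2: Apply extended Euclidean algorithm to find gcd.
We find integers such that 126*x0 + 118*y0 = 2

Step 3: Scale the particular solution.
Multiply by 14/2 = 7:
j = 105, k = -112

Step 4: Verify.
126*(105) + 118*(-112) = 14 = 14 ✓

j = 105, k = -112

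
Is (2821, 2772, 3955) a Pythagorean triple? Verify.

Compute a² + b² = 2821² + 2772² = 7958041 + 7683984 = 15642025
Compute c² = 3955² = 15642025
Since 15642025 = 15642025, confirmed.

Yes, it is a Pythagorean triple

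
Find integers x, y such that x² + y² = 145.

We need to find integers x, y > 0 such that x² + y² = 145.
Trying x = 1: y² = 145 - 1² = 145 - 1 = 144
y = 12
Check: 1² + 12² = 1 + 144 = 145 ✓

145 = 1² + 12²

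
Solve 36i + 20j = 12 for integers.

Step 1: Check solvability.
gcd(36, 20) = 4
Since 4 divides 12, solutions exist.

Step 2: Apply extended Euclidean algorithm to find gcd.
We find integers such that 36*x0 + 20*y0 = 4

Step 3: Scale the particular solution.
Multiply by 12/4 = 3:
i = -3, j = 6

Step 4: Verify.
36*(-3) + 20*(6) = 12 = 12 ✓

i = -3, j = 6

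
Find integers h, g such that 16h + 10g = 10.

Step 1: Check solvability.
gcd(16, 10) = 2
Since 2 divides 10, solutions exist.

Step 2: Apply extended Euclidean algorithm to find gcd.
We find integers such that 16*x0 + 10*y0 = 2

Step 3: Scale the particular solution.
Multiply by 10/2 = 5:
h = 10, g = -15

Step 4: Verify.
16*(10) + 10*(-15) = 10 = 10 ✓

h = 10, g = -15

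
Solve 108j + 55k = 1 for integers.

Step 1: Check solvability.
gcd(108, 55) = 1
Since 1 divides 1, solutions exist.

Step 2: Apply extended Euclidean algorithm to find gcd.
We find integers such that 108*x0 + 55*y0 = 1

Step 3: Scale the particular solution.
Multiply by 1/1 = 1:
j = 27, k = -53

Step 4: Verify.
108*(27) + 55*(-53) = 1 = 1 ✓

j = 27, k = -53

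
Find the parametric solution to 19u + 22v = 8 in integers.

Step 1: Compute gcd(19, 22) = 1.
Since 1 divides 8, solutions exist.

Step 2: Find a particular solution using extended Euclidean algorithm.
We get u₀ = 56, v₀ = -48.
Check: 19*56 + 22*-48 = 8 = 8 ✓

Step 3: Write the general solution.
u = 56 + (22/1)t = 56 + 22t
v = -48 - (19/1)t = -48 - 19t
for any integer t.

u = 56 + 22t, v = -48 - 19t for integer t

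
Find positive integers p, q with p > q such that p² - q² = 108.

Factor: p² - q² = (p+q)(p-q) = 108.
We need two factors of 108 with the same parity.
Use p+q = 54 and p-q = 2 (product 54·2 = 108).
Adding: 2p = 56, so p = 28.
Subtracting: 2q = 52, so q = 26.
Check: 28² - 26² = 784 - 676 = 108 ✓

p = 28, q = 26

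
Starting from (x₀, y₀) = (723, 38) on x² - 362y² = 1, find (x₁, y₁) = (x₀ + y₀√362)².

Solutions to x² - Dy² = 1 are generated by powers of (x₀ + y₀√D).
The next solution satisfies x₁ + y₁√362 = (x₀ + y₀√362)², giving:
x₁ = x₀² + 362y₀² = 723² + 362·38² = 522729 + 522728 = 1045457
y₁ = 2x₀y₀ = 2·723·38 = 54948

Verify: 1045457² - 362·54948² = 1092980338849 - 1092980338848 = 1 ✓

x = 1045457, y = 54948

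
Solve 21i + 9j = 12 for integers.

Step 1: Check solvability.
gcd(21, 9) = 3
Since 3 divides 12, solutions exist.

Step 2: Apply extended Euclidean algorithm to find gcd.
We find integers such that 21*x0 + 9*y0 = 3

Step 3: Scale the particular solution.
Multiply by 12/3 = 4:
i = 4, j = -8

Step 4: Verify.
21*(4) + 9*(-8) = 12 = 12 ✓

i = 4, j = -8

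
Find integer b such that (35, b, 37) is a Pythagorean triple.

b² = c² - a² = 37² - 35² = 1369 - 1225 = 144
b = sqrt(144) = 12

12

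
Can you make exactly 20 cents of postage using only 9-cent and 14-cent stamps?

We need non-negative x, y with 9x + 14y = 20.
gcd(9, 14) = 1 divides 20, so integer solutions exist, but checking x = 0..2 shows none with y ≥ 0.
So 20 cannot be made with non-negative stamp counts.

No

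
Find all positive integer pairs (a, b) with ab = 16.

The positive divisors of 16 are: 1, 2, 4, 8, 16.
Each divisor d gives the pair (d, 16/d):
(1, 16), (2, 8), (4, 4), (8, 2), (16, 1)

(1, 16), (2, 8), (4, 4), (8, 2), (16, 1)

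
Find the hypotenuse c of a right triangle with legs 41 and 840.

c² = a² + b² = 41² + 840² = 1681 + 705600 = 707281
c = sqrt(707281) = 841

841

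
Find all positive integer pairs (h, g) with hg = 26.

The positive divisors of 26 are: 1, 2, 13, 26.
Each divisor d gives the pair (d, 26/d):
(1, 26), (2, 13), (13, 2), (26, 1)

(1, 26), (2, 13), (13, 2), (26, 1)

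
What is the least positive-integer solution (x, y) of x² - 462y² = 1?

We seek the smallest positive integers (x, y) with x² - 462y² = 1, i.e., x² = 462y² + 1.
Try successive y values:
y = 1: x² = 462·1² + 1 = 463, not a perfect square
y = 2: x² = 462·2² + 1 = 1849, x = 43 ✓

Verify: 43² - 462·2² = 1849 - 1848 = 1 ✓

x = 43, y = 2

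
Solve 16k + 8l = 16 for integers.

Step 1: Check solvability.
gcd(16, 8) = 8
Since 8 divides 16, solutions exist.

Step 2: Apply extended Euclidean algorithm to find gcd.
We find integers such that 16*x0 + 8*y0 = 8

Step 3: Scale the particular solution.
Multiply by 16/8 = 2:
k = 0, l = 2

Step 4: Verify.
16*(0) + 8*(2) = 16 = 16 ✓

k = 0, l = 2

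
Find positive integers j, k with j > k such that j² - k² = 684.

Factor: j² - k² = (j+k)(j-k) = 684.
We need two factors of 684 with the same parity.
Use j+k = 342 and j-k = 2 (product 342·2 = 684).
Adding: 2j = 344, so j = 172.
Subtracting: 2k = 340, so k = 170.
Check: 172² - 170² = 29584 - 28900 = 684 ✓

j = 172, k = 170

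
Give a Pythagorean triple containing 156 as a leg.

We need the other leg and hypotenuse such that 156² + x² = c².
Take x = 667, c = 685: 156² + 667² = 24336 + 444889 = 469225 = 685² ✓
Triple: (667, 156, 685)

(667, 156, 685)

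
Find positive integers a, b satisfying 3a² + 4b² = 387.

Try small values of a and check whether (387 - 3a²)/4 is a perfect square.
a = 9: 3·9² = 243, so 4b² = 387 - 243 = 144, giving b² = 36, b = 6.
Check: 3·9² + 4·6² = 243 + 144 = 387 ✓

a = 9, b = 6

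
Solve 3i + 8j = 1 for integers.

Step 1: Check solvability.
gcd(3, 8) = 1
Since 1 divides 1, solutions exist.

Step 2: Apply extended Euclidean algorithm to find gcd.
We find integers such that 3*x0 + 8*y0 = 1

Step 3: Scale the particular solution.
Multiply by 1/1 = 1:
i = 3, j = -1

Step 4: Verify.
3*(3) + 8*(-1) = 1 = 1 ✓

i = 3, j = -1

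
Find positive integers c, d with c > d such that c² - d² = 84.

Factor: c² - d² = (c+d)(c-d) = 84.
We need two factors of 84 with the same parity.
Use c+d = 42 and c-d = 2 (product 42·2 = 84).
Adding: 2c = 44, so c = 22.
Subtracting: 2d = 40, so d = 20.
Check: 22² - 20² = 484 - 400 = 84 ✓

c = 22, d = 20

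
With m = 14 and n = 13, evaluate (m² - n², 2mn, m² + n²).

a = m² - n² = 196 - 169 = 27
b = 2mn = 2·14·13 = 364
c = m² + n² = 196 + 169 = 365
Verify: 27² + 364² = 729 + 132496 = 133225 = 365² ✓

(27, 364, 365)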